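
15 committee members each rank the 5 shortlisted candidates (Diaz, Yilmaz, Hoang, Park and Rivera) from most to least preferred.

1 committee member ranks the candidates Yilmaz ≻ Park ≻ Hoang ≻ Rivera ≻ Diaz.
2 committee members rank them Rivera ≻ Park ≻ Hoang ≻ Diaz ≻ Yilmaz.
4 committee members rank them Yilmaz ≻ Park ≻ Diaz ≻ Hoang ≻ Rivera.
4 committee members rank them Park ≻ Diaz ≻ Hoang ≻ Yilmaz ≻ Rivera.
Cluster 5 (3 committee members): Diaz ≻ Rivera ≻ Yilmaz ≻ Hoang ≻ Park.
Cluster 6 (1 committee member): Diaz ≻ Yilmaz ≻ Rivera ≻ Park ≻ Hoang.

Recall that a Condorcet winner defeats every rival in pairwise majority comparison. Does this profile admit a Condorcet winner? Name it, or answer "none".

none

Check each pair by majority over 15 ballots:
Diaz vs Yilmaz: Diaz, 10–5.
Diaz vs Hoang: 4+4+3+1 = 12 for Diaz, 3 for Hoang — Diaz by 12–3.
Diaz vs Park: 4 to 11, Park.
Diaz–Rivera: Diaz 12–3.
Yilmaz vs Hoang: Yilmaz, 9–6.
Yilmaz vs Park: Yilmaz wins 9–6.
Yilmaz vs Rivera: 1+4+4+1 = 10 for Yilmaz, 5 for Rivera — Yilmaz by 10–5.
Hoang vs Park: Park, 12–3.
Hoang vs Rivera: Hoang, 9–6.
Park vs Rivera: Park wins 9–6.
Each candidate drops at least one matchup (Diaz loses to Park; Yilmaz loses to Diaz; Hoang loses to Diaz; Park loses to Yilmaz; Rivera loses to Diaz); the cycle Diaz > Yilmaz > Park > Diaz rules out a Condorcet winner.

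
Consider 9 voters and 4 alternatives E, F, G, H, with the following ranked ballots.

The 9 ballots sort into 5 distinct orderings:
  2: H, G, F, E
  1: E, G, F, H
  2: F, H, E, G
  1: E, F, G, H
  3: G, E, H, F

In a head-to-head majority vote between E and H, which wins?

E

Ballots ranking E above H: 1 + 1 + 3 = 5.
Ballots ranking H above E: 9 − 5 = 4.
E wins the head-to-head 5–4.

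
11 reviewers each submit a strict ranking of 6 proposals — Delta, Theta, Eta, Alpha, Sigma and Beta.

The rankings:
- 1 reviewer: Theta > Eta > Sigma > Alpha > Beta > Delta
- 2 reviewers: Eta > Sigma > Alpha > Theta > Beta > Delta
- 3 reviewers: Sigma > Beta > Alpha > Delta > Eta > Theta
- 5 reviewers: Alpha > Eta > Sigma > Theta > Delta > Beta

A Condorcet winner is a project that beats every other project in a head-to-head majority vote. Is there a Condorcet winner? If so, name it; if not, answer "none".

none

Head-to-head results (11 reviewers):
Delta vs Theta: Delta preferred on 3 ballots; Theta wins 8–3.
Delta vs Eta: Delta preferred on 3 ballots; Eta wins 8–3.
Delta vs Alpha: 0 to 11, Alpha.
Delta vs Sigma: Delta preferred on 0 ballots; Sigma wins 11–0.
Delta vs Beta: Delta is ranked higher on 5 ballots, Beta on 6. Beta wins 6–5.
Theta vs Eta: Theta is ranked higher on 1 ballot, Eta on 10. Eta wins 10–1.
Theta vs Alpha: 1 for Theta, 10 for Alpha — Alpha by 10–1.
Theta vs Sigma: Sigma wins 10–1.
Theta vs Beta: Theta, 8–3.
Eta vs Alpha: 1+2 = 3 for Eta, 8 for Alpha — Alpha by 8–3.
Eta vs Sigma: Eta is ranked higher on 1+2+5 = 8 ballots, Sigma on 3. Eta wins 8–3.
Eta–Beta: Eta 8–3.
Alpha vs Sigma: Alpha preferred on 5 ballots; Sigma wins 6–5.
Alpha vs Beta: Alpha, 8–3.
Sigma–Beta: Sigma 11–0.
Each project drops at least one matchup (Delta loses to Theta; Theta loses to Eta; Eta loses to Alpha; Alpha loses to Sigma; Sigma loses to Eta; Beta loses to Theta); the cycle Eta → Sigma → Alpha → Eta rules out a Condorcet winner.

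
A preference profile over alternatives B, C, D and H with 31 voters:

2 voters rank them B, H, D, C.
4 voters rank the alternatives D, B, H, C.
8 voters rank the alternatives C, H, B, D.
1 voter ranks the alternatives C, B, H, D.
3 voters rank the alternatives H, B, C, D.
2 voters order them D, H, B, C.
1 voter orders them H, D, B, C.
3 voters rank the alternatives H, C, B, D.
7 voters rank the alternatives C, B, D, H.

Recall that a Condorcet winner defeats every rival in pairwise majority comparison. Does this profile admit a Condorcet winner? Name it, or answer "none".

Check each pair by majority over 31 ballots:
B vs C: 2+4+3+2+1 = 12 for B, 19 for C — C by 19–12.
B vs D: 24 to 7, B.
B vs H: 14 to 17, H.
C vs D: 22 to 9, C.
C vs H: 8+1+7 = 16 for C, 15 for H — C by 16–15.
D vs H: 13 to 18, H.
C defeats every rival head-to-head and is the Condorcet winner.

C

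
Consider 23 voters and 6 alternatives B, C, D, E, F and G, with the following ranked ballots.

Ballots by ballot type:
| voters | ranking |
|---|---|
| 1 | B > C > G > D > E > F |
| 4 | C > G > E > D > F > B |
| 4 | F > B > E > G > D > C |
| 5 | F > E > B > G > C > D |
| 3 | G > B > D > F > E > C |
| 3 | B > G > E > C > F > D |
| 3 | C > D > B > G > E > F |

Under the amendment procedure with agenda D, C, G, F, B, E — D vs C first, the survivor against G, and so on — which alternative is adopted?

Round 1: D vs C — 7–16, C advances.
Round 2: C vs G — 8–15, G advances.
Round 3: G vs F — 14–9, G advances.
Round 4: G vs B — 7–16, B advances.
Round 5: B vs E — 14–9, B advances.
The agenda winner is B.

B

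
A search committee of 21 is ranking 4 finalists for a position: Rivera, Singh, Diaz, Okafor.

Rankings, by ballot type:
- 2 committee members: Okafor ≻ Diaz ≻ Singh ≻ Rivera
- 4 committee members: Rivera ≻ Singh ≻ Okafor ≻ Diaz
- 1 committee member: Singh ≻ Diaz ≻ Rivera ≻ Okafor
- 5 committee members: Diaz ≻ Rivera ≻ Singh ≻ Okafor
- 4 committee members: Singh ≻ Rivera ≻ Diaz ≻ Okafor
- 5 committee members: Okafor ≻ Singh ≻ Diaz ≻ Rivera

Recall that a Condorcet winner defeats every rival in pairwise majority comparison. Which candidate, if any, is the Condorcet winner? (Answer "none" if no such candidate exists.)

Singh

Pairwise majorities:
Rivera vs Singh: 4+5 = 9 for Rivera, 12 for Singh — Singh by 12–9.
Rivera vs Diaz: Rivera is ranked higher on 4+4 = 8 ballots, Diaz on 13. Diaz wins 13–8.
Rivera vs Okafor: 14 to 7, Rivera.
Singh vs Diaz: 14 to 7, Singh.
Singh vs Okafor: Singh is ranked higher on 4+1+5+4 = 14 ballots, Okafor on 7. Singh wins 14–7.
Diaz vs Okafor: 10 to 11, Okafor.
Singh defeats every rival head-to-head and is the Condorcet winner.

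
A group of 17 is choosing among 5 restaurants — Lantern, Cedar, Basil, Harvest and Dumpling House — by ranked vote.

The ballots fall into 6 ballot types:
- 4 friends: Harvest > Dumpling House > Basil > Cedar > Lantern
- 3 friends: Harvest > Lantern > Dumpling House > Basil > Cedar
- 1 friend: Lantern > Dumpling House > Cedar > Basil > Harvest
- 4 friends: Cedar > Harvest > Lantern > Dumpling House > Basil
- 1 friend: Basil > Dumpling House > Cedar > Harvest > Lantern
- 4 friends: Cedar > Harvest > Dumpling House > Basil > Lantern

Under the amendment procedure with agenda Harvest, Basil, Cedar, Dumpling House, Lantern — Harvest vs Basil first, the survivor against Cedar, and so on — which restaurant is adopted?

Round 1: Harvest vs Basil — 15–2, Harvest advances.
Round 2: Harvest vs Cedar — 7–10, Cedar advances.
Round 3: Cedar vs Dumpling House — 8–9, Dumpling House advances.
Round 4: Dumpling House vs Lantern — 9–8, Dumpling House advances.
The agenda winner is Dumpling House.

Dumpling House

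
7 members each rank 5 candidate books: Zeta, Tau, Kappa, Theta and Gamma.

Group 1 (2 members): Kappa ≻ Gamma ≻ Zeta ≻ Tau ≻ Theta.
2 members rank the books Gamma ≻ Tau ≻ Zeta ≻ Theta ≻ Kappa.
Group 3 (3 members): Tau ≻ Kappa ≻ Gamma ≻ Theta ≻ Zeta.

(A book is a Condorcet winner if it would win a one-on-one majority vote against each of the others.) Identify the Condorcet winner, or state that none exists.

none

Check each pair by majority over 7 ballots:
Zeta vs Tau: Tau wins 5–2.
Zeta–Kappa: Kappa 5–2.
Zeta vs Theta: Zeta wins 4–3.
Zeta vs Gamma: Gamma, 7–0.
Tau vs Kappa: Tau, 5–2.
Tau vs Theta: Tau wins 7–0.
Tau vs Gamma: Gamma wins 4–3.
Kappa vs Theta: Kappa, 5–2.
Kappa vs Gamma: Kappa, 5–2.
Theta vs Gamma: Gamma, 7–0.
Every book loses at least once (Zeta loses to Tau; Tau loses to Gamma; Kappa loses to Tau; Theta loses to Zeta; Gamma loses to Kappa). The majority relation contains the cycle Tau beats Kappa beats Gamma beats Tau, so there is no Condorcet winner.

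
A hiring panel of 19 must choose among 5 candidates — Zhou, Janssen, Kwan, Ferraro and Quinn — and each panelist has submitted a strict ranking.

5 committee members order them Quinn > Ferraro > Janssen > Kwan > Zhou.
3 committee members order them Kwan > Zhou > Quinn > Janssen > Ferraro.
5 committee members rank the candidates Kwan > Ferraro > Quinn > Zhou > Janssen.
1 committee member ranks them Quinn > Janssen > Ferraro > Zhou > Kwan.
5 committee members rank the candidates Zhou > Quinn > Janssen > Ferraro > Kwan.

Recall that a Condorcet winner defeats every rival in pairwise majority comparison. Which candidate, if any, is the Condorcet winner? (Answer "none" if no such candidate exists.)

Quinn

Check each pair by majority over 19 ballots:
Zhou vs Janssen: Zhou is ranked higher on 3+5+5 = 13 ballots, Janssen on 6. Zhou wins 13–6.
Zhou vs Kwan: Zhou is ranked higher on 1+5 = 6 ballots, Kwan on 13. Kwan wins 13–6.
Zhou vs Ferraro: 3+5 = 8 for Zhou, 11 for Ferraro — Ferraro by 11–8.
Zhou vs Quinn: Zhou is ranked higher on 3+5 = 8 ballots, Quinn on 11. Quinn wins 11–8.
Janssen vs Kwan: Janssen preferred on 5+1+5 = 11 ballots; Janssen wins 11–8.
Janssen vs Ferraro: 9 to 10, Ferraro.
Janssen vs Quinn: Janssen is ranked higher on 0 ballots, Quinn on 19. Quinn wins 19–0.
Kwan vs Ferraro: Kwan preferred on 3+5 = 8 ballots; Ferraro wins 11–8.
Kwan vs Quinn: 3+5 = 8 for Kwan, 11 for Quinn — Quinn by 11–8.
Ferraro vs Quinn: Ferraro is ranked higher on 5 ballots, Quinn on 14. Quinn wins 14–5.
Quinn defeats every rival head-to-head and is the Condorcet winner.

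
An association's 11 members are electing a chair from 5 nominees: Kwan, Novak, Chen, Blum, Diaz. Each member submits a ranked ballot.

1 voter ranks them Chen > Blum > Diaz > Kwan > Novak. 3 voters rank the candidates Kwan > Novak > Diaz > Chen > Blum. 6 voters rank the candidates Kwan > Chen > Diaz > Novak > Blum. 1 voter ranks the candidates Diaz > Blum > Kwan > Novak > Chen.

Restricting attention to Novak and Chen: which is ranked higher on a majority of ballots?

Chen

Ballots ranking Novak above Chen: 3 + 1 = 4.
Ballots ranking Chen above Novak: 11 − 4 = 7.
Chen wins the head-to-head 7–4.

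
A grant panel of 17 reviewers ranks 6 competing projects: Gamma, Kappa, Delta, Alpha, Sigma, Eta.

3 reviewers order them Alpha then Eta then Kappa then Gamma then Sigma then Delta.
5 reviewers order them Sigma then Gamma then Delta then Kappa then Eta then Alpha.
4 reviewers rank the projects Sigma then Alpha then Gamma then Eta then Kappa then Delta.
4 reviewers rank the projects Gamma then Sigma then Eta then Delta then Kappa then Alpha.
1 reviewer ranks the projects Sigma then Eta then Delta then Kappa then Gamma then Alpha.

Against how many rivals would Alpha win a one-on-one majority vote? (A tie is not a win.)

Alpha against each rival (17 reviewers):
Alpha vs Gamma: Gamma wins 10–7.
Alpha vs Kappa: 7 to 10, Kappa.
Alpha vs Delta: Delta, 10–7.
Alpha vs Sigma: Sigma wins 14–3.
Alpha vs Eta: Alpha is ranked higher on 3+4 = 7 ballots, Eta on 10. Eta wins 10–7.
Alpha beats no one; loses to Gamma, Kappa, Delta, Sigma, Eta — 0 pairwise wins.

0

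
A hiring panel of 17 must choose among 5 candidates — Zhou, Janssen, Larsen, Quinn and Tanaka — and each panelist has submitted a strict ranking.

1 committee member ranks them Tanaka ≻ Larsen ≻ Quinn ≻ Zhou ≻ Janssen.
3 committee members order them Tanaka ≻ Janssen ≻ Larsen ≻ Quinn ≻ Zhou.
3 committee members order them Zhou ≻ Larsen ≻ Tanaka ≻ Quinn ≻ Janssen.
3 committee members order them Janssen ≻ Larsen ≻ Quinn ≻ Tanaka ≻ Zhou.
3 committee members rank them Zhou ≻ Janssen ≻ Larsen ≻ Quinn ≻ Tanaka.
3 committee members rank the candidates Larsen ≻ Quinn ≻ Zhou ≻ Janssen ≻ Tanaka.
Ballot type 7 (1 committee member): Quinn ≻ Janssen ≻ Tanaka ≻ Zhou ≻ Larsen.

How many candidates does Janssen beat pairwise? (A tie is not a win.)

Janssen against each rival (17 committee members):
Janssen vs Zhou: Zhou wins 10–7.
Janssen vs Larsen: Janssen wins 10–7.
Janssen vs Quinn: Janssen preferred on 3+3+3 = 9 ballots; Janssen wins 9–8.
Janssen–Tanaka: Janssen 10–7.
Janssen beats Larsen, Quinn, Tanaka; loses to Zhou — 3 pairwise wins.

3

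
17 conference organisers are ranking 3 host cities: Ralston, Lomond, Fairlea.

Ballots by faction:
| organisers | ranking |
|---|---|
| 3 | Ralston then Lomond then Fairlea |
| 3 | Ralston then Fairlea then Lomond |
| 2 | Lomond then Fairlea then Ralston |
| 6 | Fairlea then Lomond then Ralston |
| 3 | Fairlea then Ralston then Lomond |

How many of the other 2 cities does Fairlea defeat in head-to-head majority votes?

Fairlea against each rival (17 organisers):
Fairlea vs Ralston: Fairlea preferred on 2+6+3 = 11 ballots; Fairlea wins 11–6.
Fairlea vs Lomond: Fairlea, 12–5.
Fairlea beats Ralston, Lomond — 2 pairwise wins.

2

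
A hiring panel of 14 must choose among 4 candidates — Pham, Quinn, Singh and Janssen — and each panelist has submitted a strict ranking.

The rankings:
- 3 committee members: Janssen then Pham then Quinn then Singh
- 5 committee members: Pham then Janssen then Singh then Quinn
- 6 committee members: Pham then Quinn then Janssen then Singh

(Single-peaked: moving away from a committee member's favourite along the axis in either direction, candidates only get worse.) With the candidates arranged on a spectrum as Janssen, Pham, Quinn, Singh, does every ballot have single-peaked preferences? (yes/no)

no

Axis positions: Janssen=1, Pham=2, Quinn=3, Singh=4.
Group 1 (peak Janssen at position 1): ranking walks positions 1-2-3-4, expanding outward from the peak — single-peaked.
Group 2: ranking walks positions 2-1-4-3; Singh is ranked above Quinn even though Quinn lies between Singh and the peak Pham on the axis — preferences dip and rise again. Not single-peaked.
Group 3 (peak Pham at position 2): ranking walks positions 2-3-1-4, expanding outward from the peak — single-peaked.
Group 2 violates single-peakedness, so the profile is not single-peaked on this axis.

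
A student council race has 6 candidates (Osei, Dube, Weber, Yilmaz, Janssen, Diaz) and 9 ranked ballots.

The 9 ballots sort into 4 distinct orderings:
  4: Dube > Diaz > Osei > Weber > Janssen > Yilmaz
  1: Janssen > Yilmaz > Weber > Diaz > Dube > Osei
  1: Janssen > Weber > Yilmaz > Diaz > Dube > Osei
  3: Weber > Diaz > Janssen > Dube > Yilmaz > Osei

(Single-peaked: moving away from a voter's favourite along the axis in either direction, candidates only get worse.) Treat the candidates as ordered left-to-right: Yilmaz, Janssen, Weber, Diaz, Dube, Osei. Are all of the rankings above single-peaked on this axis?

yes

Axis positions: Yilmaz=1, Janssen=2, Weber=3, Diaz=4, Dube=5, Osei=6.
Bloc 1 (peak Dube at position 5): ranking walks positions 5-4-6-3-2-1, expanding outward from the peak — single-peaked.
Bloc 2 (peak Janssen at position 2): ranking walks positions 2-1-3-4-5-6, expanding outward from the peak — single-peaked.
Bloc 3 (peak Janssen at position 2): ranking walks positions 2-3-1-4-5-6, expanding outward from the peak — single-peaked.
Bloc 4 (peak Weber at position 3): ranking walks positions 3-4-2-5-1-6, expanding outward from the peak — single-peaked.
Every ranking is single-peaked on this axis.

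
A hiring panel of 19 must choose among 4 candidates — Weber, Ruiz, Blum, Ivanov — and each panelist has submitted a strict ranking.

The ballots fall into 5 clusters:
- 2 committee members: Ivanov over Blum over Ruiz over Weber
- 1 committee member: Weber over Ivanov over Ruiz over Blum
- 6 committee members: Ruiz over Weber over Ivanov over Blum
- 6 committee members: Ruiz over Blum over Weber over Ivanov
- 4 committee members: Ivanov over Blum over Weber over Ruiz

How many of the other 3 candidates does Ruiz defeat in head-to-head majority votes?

3

Ruiz against each rival (19 committee members):
Ruiz vs Weber: Ruiz is ranked higher on 2+6+6 = 14 ballots, Weber on 5. Ruiz wins 14–5.
Ruiz vs Blum: Ruiz, 13–6.
Ruiz vs Ivanov: Ruiz preferred on 6+6 = 12 ballots; Ruiz wins 12–7.
Ruiz beats Weber, Blum, Ivanov — 3 pairwise wins.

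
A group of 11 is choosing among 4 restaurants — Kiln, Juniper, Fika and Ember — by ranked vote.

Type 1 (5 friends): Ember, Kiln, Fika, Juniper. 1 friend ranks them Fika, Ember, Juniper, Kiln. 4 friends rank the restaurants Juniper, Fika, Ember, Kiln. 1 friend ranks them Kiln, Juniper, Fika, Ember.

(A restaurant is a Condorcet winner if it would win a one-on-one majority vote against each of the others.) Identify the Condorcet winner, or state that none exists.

Pairwise majorities:
Kiln vs Juniper: Kiln, 6–5.
Kiln–Fika: Kiln 6–5.
Kiln vs Ember: Ember wins 10–1.
Juniper vs Fika: Fika wins 6–5.
Juniper vs Ember: Ember wins 6–5.
Fika vs Ember: Fika, 6–5.
Every restaurant loses at least once (Kiln loses to Ember; Juniper loses to Kiln; Fika loses to Kiln; Ember loses to Fika). The majority relation contains the cycle Kiln beats Fika beats Ember beats Kiln, so there is no Condorcet winner.

none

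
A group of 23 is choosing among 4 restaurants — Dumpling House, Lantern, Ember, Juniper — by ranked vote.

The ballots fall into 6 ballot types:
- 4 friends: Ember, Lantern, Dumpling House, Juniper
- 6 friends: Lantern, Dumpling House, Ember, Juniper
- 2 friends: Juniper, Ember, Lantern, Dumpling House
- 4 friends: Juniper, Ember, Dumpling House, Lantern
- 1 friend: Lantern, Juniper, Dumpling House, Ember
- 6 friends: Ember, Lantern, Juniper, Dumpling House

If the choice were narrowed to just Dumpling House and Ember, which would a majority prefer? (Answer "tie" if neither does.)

Ballots ranking Dumpling House above Ember: 6 + 1 = 7.
Ballots ranking Ember above Dumpling House: 23 − 7 = 16.
Ember wins the head-to-head 16–7.

Ember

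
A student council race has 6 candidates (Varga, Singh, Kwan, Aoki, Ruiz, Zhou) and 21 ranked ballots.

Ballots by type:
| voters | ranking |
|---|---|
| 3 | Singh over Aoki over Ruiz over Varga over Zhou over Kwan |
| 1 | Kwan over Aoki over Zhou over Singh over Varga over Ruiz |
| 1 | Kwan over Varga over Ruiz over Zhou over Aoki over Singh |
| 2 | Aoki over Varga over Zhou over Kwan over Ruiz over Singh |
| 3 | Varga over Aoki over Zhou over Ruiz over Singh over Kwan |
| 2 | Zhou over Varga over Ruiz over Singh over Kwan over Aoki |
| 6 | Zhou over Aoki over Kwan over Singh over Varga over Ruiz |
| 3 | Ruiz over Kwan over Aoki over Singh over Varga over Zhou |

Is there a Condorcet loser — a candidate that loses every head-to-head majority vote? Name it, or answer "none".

none

Pairwise majorities:
Varga vs Singh: Varga preferred on 1+2+3+2 = 8 ballots; Singh wins 13–8.
Varga–Kwan: Kwan 11–10.
Varga vs Aoki: 6 to 15, Aoki.
Varga vs Ruiz: 1+1+2+3+2+6 = 15 for Varga, 6 for Ruiz — Varga by 15–6.
Varga vs Zhou: 3+1+2+3+3 = 12 for Varga, 9 for Zhou — Varga by 12–9.
Singh vs Kwan: Singh preferred on 3+3+2 = 8 ballots; Kwan wins 13–8.
Singh vs Aoki: Aoki wins 16–5.
Singh vs Ruiz: Singh preferred on 3+1+6 = 10 ballots; Ruiz wins 11–10.
Singh–Zhou: Zhou 15–6.
Kwan vs Aoki: 7 to 14, Aoki.
Kwan vs Ruiz: Kwan preferred on 1+1+2+6 = 10 ballots; Ruiz wins 11–10.
Kwan vs Zhou: Kwan preferred on 1+1+3 = 5 ballots; Zhou wins 16–5.
Aoki–Ruiz: Aoki 15–6.
Aoki vs Zhou: Aoki is ranked higher on 3+1+2+3+3 = 12 ballots, Zhou on 9. Aoki wins 12–9.
Ruiz vs Zhou: 7 to 14, Zhou.
Every candidate wins at least one matchup (Varga beats Ruiz; Singh beats Varga; Kwan beats Varga; Aoki beats Varga; Ruiz beats Singh; Zhou beats Singh), so there is no Condorcet loser.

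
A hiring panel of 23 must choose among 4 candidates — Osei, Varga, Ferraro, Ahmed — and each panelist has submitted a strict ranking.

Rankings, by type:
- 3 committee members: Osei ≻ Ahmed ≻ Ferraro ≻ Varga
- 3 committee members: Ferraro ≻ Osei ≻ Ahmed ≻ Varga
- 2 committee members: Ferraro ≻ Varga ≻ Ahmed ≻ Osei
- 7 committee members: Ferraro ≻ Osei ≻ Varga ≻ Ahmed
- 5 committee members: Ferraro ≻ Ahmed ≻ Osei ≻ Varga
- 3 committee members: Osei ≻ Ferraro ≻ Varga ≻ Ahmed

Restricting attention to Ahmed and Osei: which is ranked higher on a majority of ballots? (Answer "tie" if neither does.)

Osei

Ballots ranking Ahmed above Osei: 2 + 5 = 7.
Ballots ranking Osei above Ahmed: 23 − 7 = 16.
Osei wins the head-to-head 16–7.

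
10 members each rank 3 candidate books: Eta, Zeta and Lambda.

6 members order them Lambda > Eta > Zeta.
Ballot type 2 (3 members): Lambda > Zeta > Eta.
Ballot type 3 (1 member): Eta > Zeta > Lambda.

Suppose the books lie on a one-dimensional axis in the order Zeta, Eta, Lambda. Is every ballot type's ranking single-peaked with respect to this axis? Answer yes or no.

no

Axis positions: Zeta=1, Eta=2, Lambda=3.
Ballot type 1 (peak Lambda at position 3): ranking walks positions 3-2-1, expanding outward from the peak — single-peaked.
Ballot type 2: ranking walks positions 3-1-2; Zeta is ranked above Eta even though Eta lies between Zeta and the peak Lambda on the axis — preferences dip and rise again. Not single-peaked.
Ballot type 3 (peak Eta at position 2): ranking walks positions 2-1-3, expanding outward from the peak — single-peaked.
Ballot type 2 violates single-peakedness, so the profile is not single-peaked on this axis.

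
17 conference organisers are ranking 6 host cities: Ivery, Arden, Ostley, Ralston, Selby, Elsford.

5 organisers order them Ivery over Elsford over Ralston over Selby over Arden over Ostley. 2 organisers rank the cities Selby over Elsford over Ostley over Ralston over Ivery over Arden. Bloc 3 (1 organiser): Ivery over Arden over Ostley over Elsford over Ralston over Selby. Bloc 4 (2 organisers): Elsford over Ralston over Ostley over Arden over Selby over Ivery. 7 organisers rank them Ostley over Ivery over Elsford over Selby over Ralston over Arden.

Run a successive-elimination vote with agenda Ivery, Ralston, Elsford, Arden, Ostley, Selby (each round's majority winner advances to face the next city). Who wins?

Ostley

Round 1: Ivery vs Ralston — 13–4, Ivery advances.
Round 2: Ivery vs Elsford — 13–4, Ivery advances.
Round 3: Ivery vs Arden — 15–2, Ivery advances.
Round 4: Ivery vs Ostley — 6–11, Ostley advances.
Round 5: Ostley vs Selby — 10–7, Ostley advances.
Ostley survives the agenda.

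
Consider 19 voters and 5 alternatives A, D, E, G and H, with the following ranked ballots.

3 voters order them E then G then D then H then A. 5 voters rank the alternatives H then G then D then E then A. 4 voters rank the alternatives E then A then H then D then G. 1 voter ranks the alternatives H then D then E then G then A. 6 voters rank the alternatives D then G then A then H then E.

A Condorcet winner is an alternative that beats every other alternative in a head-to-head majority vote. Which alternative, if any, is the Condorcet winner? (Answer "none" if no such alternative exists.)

none

Check each pair by majority over 19 ballots:
A vs D: D wins 15–4.
A vs E: E wins 13–6.
A–G: G 15–4.
A vs H: A, 10–9.
D–E: D 12–7.
D vs G: D wins 11–8.
D–H: H 10–9.
E–G: G 11–8.
E–H: H 12–7.
G vs H: H wins 10–9.
No alternative is unbeaten: A loses to D; D loses to H; E loses to D; G loses to D; H loses to A. In particular A → H → D → A is a majority cycle — no Condorcet winner exists.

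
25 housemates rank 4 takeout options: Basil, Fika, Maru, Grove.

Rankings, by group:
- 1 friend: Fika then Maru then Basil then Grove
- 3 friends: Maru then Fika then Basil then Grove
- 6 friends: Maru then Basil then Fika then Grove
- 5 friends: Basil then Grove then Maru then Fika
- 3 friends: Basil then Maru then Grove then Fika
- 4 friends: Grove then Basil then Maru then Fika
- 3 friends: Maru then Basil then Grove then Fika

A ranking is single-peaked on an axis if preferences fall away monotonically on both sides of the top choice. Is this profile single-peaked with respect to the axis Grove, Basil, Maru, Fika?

yes

Axis positions: Grove=1, Basil=2, Maru=3, Fika=4.
Group 1 (peak Fika at position 4): ranking walks positions 4-3-2-1, expanding outward from the peak — single-peaked.
Group 2 (peak Maru at position 3): ranking walks positions 3-4-2-1, expanding outward from the peak — single-peaked.
Group 3 (peak Maru at position 3): ranking walks positions 3-2-4-1, expanding outward from the peak — single-peaked.
Group 4 (peak Basil at position 2): ranking walks positions 2-1-3-4, expanding outward from the peak — single-peaked.
Group 5 (peak Basil at position 2): ranking walks positions 2-3-1-4, expanding outward from the peak — single-peaked.
Group 6 (peak Grove at position 1): ranking walks positions 1-2-3-4, expanding outward from the peak — single-peaked.
Group 7 (peak Maru at position 3): ranking walks positions 3-2-1-4, expanding outward from the peak — single-peaked.
Every ranking is single-peaked on this axis.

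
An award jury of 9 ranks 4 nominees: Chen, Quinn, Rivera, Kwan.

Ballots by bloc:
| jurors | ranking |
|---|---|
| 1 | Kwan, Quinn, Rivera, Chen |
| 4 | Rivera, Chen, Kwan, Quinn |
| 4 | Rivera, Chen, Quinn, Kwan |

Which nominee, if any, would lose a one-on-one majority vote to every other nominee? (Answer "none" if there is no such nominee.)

Quinn

Pairwise majorities:
Chen vs Quinn: 4+4 = 8 for Chen, 1 for Quinn — Chen by 8–1.
Chen vs Rivera: 0 to 9, Rivera.
Chen vs Kwan: Chen preferred on 4+4 = 8 ballots; Chen wins 8–1.
Quinn–Rivera: Rivera 8–1.
Quinn vs Kwan: Quinn is ranked higher on 4 ballots, Kwan on 5. Kwan wins 5–4.
Rivera vs Kwan: 8 to 1, Rivera.
Quinn loses to every other nominee — it is the Condorcet loser.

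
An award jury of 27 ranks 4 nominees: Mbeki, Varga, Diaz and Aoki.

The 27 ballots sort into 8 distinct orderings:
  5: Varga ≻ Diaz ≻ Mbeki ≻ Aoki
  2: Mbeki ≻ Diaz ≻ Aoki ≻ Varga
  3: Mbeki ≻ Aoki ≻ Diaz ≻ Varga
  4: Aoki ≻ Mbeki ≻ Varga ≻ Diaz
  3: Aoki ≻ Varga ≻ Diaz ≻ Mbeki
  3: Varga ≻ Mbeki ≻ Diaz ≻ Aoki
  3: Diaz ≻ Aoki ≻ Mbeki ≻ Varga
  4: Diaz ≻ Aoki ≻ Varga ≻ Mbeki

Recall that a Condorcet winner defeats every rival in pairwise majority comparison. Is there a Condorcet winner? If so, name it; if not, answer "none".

none

Pairwise majorities:
Mbeki–Varga: Varga 15–12.
Mbeki vs Diaz: 12 to 15, Diaz.
Mbeki vs Aoki: 13 to 14, Aoki.
Varga vs Diaz: Varga preferred on 5+4+3+3 = 15 ballots; Varga wins 15–12.
Varga vs Aoki: Aoki wins 19–8.
Diaz vs Aoki: Diaz is ranked higher on 5+2+3+3+4 = 17 ballots, Aoki on 10. Diaz wins 17–10.
No nominee is unbeaten: Mbeki loses to Varga; Varga loses to Aoki; Diaz loses to Varga; Aoki loses to Diaz. In particular Varga → Diaz → Aoki → Varga is a majority cycle — no Condorcet winner exists.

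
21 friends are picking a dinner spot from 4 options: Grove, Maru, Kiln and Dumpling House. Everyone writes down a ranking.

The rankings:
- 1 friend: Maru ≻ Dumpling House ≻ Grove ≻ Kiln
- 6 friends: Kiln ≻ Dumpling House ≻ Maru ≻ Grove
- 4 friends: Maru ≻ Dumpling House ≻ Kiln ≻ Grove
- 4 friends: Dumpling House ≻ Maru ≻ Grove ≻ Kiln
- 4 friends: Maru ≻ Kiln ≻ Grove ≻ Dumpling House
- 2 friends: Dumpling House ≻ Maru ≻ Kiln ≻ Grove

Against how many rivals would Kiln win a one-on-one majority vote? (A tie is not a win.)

Kiln against each rival (21 friends):
Kiln vs Grove: Kiln wins 16–5.
Kiln vs Maru: Maru, 15–6.
Kiln vs Dumpling House: Dumpling House wins 11–10.
Kiln beats Grove; loses to Maru, Dumpling House — 1 pairwise win.

1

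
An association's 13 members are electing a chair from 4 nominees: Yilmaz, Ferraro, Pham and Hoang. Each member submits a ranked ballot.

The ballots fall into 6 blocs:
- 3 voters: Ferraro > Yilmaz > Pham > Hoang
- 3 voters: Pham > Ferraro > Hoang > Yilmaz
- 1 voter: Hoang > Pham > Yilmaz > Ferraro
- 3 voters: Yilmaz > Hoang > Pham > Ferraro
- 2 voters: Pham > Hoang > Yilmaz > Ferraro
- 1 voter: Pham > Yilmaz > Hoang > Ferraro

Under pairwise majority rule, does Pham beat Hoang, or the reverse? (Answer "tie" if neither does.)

Ballots ranking Pham above Hoang: 3 + 3 + 2 + 1 = 9.
Ballots ranking Hoang above Pham: 13 − 9 = 4.
Pham wins the head-to-head 9–4.

Pham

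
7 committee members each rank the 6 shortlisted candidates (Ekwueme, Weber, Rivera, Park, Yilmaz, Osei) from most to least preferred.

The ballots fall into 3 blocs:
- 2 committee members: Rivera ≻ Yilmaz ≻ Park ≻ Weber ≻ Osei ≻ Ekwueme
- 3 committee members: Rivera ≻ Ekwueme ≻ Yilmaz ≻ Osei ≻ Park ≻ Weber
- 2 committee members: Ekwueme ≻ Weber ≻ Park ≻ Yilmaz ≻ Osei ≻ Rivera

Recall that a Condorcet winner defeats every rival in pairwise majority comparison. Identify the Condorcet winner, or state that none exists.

Check each pair by majority over 7 ballots:
Ekwueme vs Weber: Ekwueme, 5–2.
Ekwueme vs Rivera: Ekwueme is ranked higher on 2 ballots, Rivera on 5. Rivera wins 5–2.
Ekwueme vs Park: Ekwueme preferred on 3+2 = 5 ballots; Ekwueme wins 5–2.
Ekwueme vs Yilmaz: 5 to 2, Ekwueme.
Ekwueme vs Osei: 3+2 = 5 for Ekwueme, 2 for Osei — Ekwueme by 5–2.
Weber vs Rivera: Weber is ranked higher on 2 ballots, Rivera on 5. Rivera wins 5–2.
Weber vs Park: Weber preferred on 2 ballots; Park wins 5–2.
Weber vs Yilmaz: 2 for Weber, 5 for Yilmaz — Yilmaz by 5–2.
Weber vs Osei: Weber wins 4–3.
Rivera vs Park: Rivera, 5–2.
Rivera vs Yilmaz: Rivera is ranked higher on 2+3 = 5 ballots, Yilmaz on 2. Rivera wins 5–2.
Rivera vs Osei: Rivera, 5–2.
Park vs Yilmaz: Park is ranked higher on 2 ballots, Yilmaz on 5. Yilmaz wins 5–2.
Park–Osei: Park 4–3.
Yilmaz vs Osei: Yilmaz preferred on 2+3+2 = 7 ballots; Yilmaz wins 7–0.
Only Rivera has no losses; Rivera is the Condorcet winner.

Rivera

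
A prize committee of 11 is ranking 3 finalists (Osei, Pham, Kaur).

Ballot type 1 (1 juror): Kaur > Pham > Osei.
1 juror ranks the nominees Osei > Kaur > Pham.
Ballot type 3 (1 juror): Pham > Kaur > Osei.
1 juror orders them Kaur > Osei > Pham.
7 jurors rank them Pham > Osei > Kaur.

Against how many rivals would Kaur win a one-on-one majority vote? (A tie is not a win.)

0

Kaur against each rival (11 jurors):
Kaur vs Osei: 3 to 8, Osei.
Kaur vs Pham: 1+1+1 = 3 for Kaur, 8 for Pham — Pham by 8–3.
Kaur beats no one; loses to Osei, Pham — 0 pairwise wins.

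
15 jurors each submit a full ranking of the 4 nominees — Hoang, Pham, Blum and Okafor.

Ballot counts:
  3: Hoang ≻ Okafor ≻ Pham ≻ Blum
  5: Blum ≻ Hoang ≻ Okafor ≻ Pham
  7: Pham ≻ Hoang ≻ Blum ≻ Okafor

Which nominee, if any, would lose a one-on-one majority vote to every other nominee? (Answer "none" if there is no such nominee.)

none

Pairwise majorities:
Hoang vs Pham: Hoang preferred on 3+5 = 8 ballots; Hoang wins 8–7.
Hoang vs Blum: Hoang preferred on 3+7 = 10 ballots; Hoang wins 10–5.
Hoang vs Okafor: Hoang wins 15–0.
Pham vs Blum: Pham, 10–5.
Pham vs Okafor: Okafor, 8–7.
Blum vs Okafor: 5+7 = 12 for Blum, 3 for Okafor — Blum by 12–3.
No nominee is winless: Hoang beats Pham; Pham beats Blum; Blum beats Okafor; Okafor beats Pham. There is no Condorcet loser.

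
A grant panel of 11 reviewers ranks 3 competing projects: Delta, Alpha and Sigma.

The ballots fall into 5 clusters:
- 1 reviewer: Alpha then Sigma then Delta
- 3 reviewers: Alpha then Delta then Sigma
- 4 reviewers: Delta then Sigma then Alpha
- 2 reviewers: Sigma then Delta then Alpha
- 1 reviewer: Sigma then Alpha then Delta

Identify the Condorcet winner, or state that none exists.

Head-to-head results (11 reviewers):
Delta–Alpha: Delta 6–5.
Delta vs Sigma: Delta, 7–4.
Alpha vs Sigma: Sigma, 7–4.
Delta wins every pairwise contest, so Delta is the Condorcet winner.

Delta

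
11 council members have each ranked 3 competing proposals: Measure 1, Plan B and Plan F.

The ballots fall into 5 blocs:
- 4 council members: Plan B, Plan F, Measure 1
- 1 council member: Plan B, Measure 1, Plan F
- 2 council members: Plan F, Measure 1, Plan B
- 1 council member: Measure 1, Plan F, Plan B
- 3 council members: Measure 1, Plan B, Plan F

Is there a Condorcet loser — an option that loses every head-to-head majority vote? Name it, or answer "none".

none

Head-to-head results (11 council members):
Measure 1 vs Plan B: Measure 1 preferred on 2+1+3 = 6 ballots; Measure 1 wins 6–5.
Measure 1 vs Plan F: Measure 1 preferred on 1+1+3 = 5 ballots; Plan F wins 6–5.
Plan B vs Plan F: Plan B wins 8–3.
Each option has at least one pairwise win (Measure 1 beats Plan B; Plan B beats Plan F; Plan F beats Measure 1) — no Condorcet loser.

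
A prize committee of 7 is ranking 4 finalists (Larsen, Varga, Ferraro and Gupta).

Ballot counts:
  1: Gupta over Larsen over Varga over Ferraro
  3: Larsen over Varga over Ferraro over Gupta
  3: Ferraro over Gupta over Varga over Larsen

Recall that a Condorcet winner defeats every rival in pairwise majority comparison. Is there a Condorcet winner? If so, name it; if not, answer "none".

Head-to-head results (7 jurors):
Larsen vs Varga: Larsen, 4–3.
Larsen vs Ferraro: Larsen wins 4–3.
Larsen–Gupta: Gupta 4–3.
Varga vs Ferraro: Varga wins 4–3.
Varga–Gupta: Gupta 4–3.
Ferraro vs Gupta: Ferraro, 6–1.
Every nominee loses at least once (Larsen loses to Gupta; Varga loses to Larsen; Ferraro loses to Larsen; Gupta loses to Ferraro). The majority relation contains the cycle Larsen → Ferraro → Gupta → Larsen, so there is no Condorcet winner.

none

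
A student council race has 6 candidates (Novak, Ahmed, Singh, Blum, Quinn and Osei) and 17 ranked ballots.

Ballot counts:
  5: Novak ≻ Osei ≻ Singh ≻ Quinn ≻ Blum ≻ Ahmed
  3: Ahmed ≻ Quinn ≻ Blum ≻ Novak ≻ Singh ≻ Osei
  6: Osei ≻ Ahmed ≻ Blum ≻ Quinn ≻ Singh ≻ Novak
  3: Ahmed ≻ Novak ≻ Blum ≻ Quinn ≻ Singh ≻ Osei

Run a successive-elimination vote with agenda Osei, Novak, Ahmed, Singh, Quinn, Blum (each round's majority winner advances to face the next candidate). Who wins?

Round 1: Osei vs Novak — 6–11, Novak advances.
Round 2: Novak vs Ahmed — 5–12, Ahmed advances.
Round 3: Ahmed vs Singh — 12–5, Ahmed advances.
Round 4: Ahmed vs Quinn — 12–5, Ahmed advances.
Round 5: Ahmed vs Blum — 12–5, Ahmed advances.
Ahmed survives the agenda.

Ahmed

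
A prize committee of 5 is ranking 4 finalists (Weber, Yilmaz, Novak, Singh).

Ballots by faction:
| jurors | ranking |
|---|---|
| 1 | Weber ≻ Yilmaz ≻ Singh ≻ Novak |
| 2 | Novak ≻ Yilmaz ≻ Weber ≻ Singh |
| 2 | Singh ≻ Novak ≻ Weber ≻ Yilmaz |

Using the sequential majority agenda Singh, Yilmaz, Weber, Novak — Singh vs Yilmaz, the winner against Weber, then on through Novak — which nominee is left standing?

Round 1: Singh vs Yilmaz — 2–3, Yilmaz advances.
Round 2: Yilmaz vs Weber — 2–3, Weber advances.
Round 3: Weber vs Novak — 1–4, Novak advances.
Novak survives the agenda.

Novak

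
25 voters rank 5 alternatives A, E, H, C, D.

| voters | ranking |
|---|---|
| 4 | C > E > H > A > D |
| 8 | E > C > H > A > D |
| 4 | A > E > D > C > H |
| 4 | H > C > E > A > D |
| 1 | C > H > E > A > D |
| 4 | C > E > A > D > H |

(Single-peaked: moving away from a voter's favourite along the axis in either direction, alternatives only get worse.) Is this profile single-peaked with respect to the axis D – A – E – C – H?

Axis positions: D=1, A=2, E=3, C=4, H=5.
Cluster 1 (peak C at position 4): ranking walks positions 4-3-5-2-1, expanding outward from the peak — single-peaked.
Cluster 2 (peak E at position 3): ranking walks positions 3-4-5-2-1, expanding outward from the peak — single-peaked.
Cluster 3 (peak A at position 2): ranking walks positions 2-3-1-4-5, expanding outward from the peak — single-peaked.
Cluster 4 (peak H at position 5): ranking walks positions 5-4-3-2-1, expanding outward from the peak — single-peaked.
Cluster 5 (peak C at position 4): ranking walks positions 4-5-3-2-1, expanding outward from the peak — single-peaked.
Cluster 6 (peak C at position 4): ranking walks positions 4-3-2-1-5, expanding outward from the peak — single-peaked.
Every ranking is single-peaked on this axis.

yes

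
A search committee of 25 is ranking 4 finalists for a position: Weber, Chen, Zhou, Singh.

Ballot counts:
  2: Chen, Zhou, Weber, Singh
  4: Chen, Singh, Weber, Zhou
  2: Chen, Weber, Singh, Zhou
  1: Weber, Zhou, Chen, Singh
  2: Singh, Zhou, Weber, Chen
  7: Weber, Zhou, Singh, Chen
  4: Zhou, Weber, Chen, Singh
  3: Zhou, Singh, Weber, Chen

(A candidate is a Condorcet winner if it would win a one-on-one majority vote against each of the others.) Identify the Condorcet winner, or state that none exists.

Weber

Head-to-head results (25 committee members):
Weber vs Chen: Weber, 17–8.
Weber vs Zhou: Weber wins 14–11.
Weber vs Singh: Weber wins 16–9.
Chen vs Zhou: Zhou, 17–8.
Chen vs Singh: Chen wins 13–12.
Zhou vs Singh: Zhou, 17–8.
Weber wins every pairwise contest, so Weber is the Condorcet winner.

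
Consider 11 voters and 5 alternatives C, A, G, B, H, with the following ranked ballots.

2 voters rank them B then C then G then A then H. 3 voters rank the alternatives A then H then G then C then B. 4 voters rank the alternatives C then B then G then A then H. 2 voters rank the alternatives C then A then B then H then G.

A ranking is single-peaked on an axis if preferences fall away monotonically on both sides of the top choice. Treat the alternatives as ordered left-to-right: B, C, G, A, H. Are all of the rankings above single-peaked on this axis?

Axis positions: B=1, C=2, G=3, A=4, H=5.
Type 1 (peak B at position 1): ranking walks positions 1-2-3-4-5, expanding outward from the peak — single-peaked.
Type 2 (peak A at position 4): ranking walks positions 4-5-3-2-1, expanding outward from the peak — single-peaked.
Type 3 (peak C at position 2): ranking walks positions 2-1-3-4-5, expanding outward from the peak — single-peaked.
Type 4: ranking walks positions 2-4-1-5-3; A is ranked above G even though G lies between A and the peak C on the axis — preferences dip and rise again. Not single-peaked.
Type 4 violates single-peakedness, so the profile is not single-peaked on this axis.

no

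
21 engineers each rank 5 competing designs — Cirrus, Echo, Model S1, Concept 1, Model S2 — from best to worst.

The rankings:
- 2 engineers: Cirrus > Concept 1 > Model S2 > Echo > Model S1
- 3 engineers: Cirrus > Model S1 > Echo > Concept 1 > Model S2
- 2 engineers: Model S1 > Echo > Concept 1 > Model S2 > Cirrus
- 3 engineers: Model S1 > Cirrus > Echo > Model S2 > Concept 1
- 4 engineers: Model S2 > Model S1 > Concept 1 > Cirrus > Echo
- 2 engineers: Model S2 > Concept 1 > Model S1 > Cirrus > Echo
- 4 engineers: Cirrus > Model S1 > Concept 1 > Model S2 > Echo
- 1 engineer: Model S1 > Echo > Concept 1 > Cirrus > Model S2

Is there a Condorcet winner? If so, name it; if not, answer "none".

Head-to-head results (21 engineers):
Cirrus vs Echo: Cirrus, 18–3.
Cirrus vs Model S1: Model S1 wins 12–9.
Cirrus vs Concept 1: Cirrus wins 12–9.
Cirrus vs Model S2: Cirrus is ranked higher on 2+3+3+4+1 = 13 ballots, Model S2 on 8. Cirrus wins 13–8.
Echo vs Model S1: Model S1, 19–2.
Echo vs Concept 1: 3+2+3+1 = 9 for Echo, 12 for Concept 1 — Concept 1 by 12–9.
Echo–Model S2: Model S2 12–9.
Model S1–Concept 1: Model S1 17–4.
Model S1 vs Model S2: Model S1 is ranked higher on 3+2+3+4+1 = 13 ballots, Model S2 on 8. Model S1 wins 13–8.
Concept 1 vs Model S2: 2+3+2+4+1 = 12 for Concept 1, 9 for Model S2 — Concept 1 by 12–9.
Model S1 defeats every rival head-to-head and is the Condorcet winner.

Model S1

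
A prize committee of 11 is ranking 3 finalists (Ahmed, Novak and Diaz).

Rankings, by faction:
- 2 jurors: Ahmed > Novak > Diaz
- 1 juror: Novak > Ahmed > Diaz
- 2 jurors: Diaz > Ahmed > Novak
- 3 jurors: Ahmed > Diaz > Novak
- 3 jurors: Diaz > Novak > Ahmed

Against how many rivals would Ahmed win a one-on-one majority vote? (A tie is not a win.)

2

Ahmed against each rival (11 jurors):
Ahmed vs Novak: Ahmed wins 7–4.
Ahmed vs Diaz: Ahmed wins 6–5.
Ahmed beats Novak, Diaz — 2 pairwise wins.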